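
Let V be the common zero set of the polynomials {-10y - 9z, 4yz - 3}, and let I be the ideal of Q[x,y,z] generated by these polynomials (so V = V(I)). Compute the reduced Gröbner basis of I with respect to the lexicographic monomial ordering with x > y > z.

f_1 = -10y - 9z, LT = y.
f_2 = 4yz - 3, LT = yz.

S(f_1,f_2): lcm = yz. S = \tfrac{9}{10}z^{2} + \tfrac{3}{4}.
  reduce S modulo (f_1, f_2):
  remainder \tfrac{9}{10}z^{2} + \tfrac{3}{4} ≠ 0; add g_3 = \tfrac{9}{10}z^{2} + \tfrac{3}{4} to the basis.

The other S-polynomials (S(f_1,g_3), S(f_2,g_3)) all reduce to 0 modulo the current basis, so we have a Gröbner basis.
Inter-reduce: drop elements whose leading term is divisible by another's, tail-reduce, and make monic.

G = {y + \tfrac{9}{10}z, z^{2} + \tfrac{5}{6}}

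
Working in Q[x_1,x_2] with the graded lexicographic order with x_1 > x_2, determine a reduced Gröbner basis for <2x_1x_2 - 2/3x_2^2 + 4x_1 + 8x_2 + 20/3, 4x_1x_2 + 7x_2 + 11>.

f_1 = 2x_1x_2 - 2/3x_2^2 + 4x_1 + 8x_2 + 20/3, LT = x_1x_2.
f_2 = 4x_1x_2 + 7x_2 + 11, LT = x_1x_2.

S(f_1,f_2): lcm = x_1x_2. S = -1/3x_2^2 + 2x_1 + 9/4x_2 + 7/12.
  leading term x_2^2: no divisor's leading term divides it; move -1/3x_2^2 to the remainder.
  leading term x_1: no divisor's leading term divides it; move 2x_1 to the remainder.
  leading term x_2: no divisor's leading term divides it; move 9/4x_2 to the remainder.
  leading term 1: no divisor's leading term divides it; move 7/12 to the remainder.
  remainder -1/3x_2^2 + 2x_1 + 9/4x_2 + 7/12 ≠ 0; add g_3 = -1/3x_2^2 + 2x_1 + 9/4x_2 + 7/12 to the basis.

S(f_1,g_3): lcm = x_1x_2^2. S = -1/3x_2^3 + 6x_1^2 + 35/4x_1x_2 + 4x_2^2 + 7/4x_1 + 10/3x_2.
  leading term x_2^3: subtract (x_2)·g_3 from -1/3x_2^3 + 6x_1^2 + 35/4x_1x_2 + 4x_2^2 + 7/4x_1 + 10/3x_2 → 6x_1^2 + 27/4x_1x_2 + 7/4x_2^2 + 7/4x_1 + 11/4x_2
  leading term x_1^2: no divisor's leading term divides it; move 6x_1^2 to the remainder.
  leading term x_1x_2: subtract (27/8)·f_1 from 27/4x_1x_2 + 7/4x_2^2 + 7/4x_1 + 11/4x_2 → 4x_2^2 - 47/4x_1 - 97/4x_2 - 45/2
  leading term x_2^2: subtract (-12)·g_3 from 4x_2^2 - 47/4x_1 - 97/4x_2 - 45/2 → 49/4x_1 + 11/4x_2 - 31/2
  leading term x_1: no divisor's leading term divides it; move 49/4x_1 to the remainder.
  leading term x_2: no divisor's leading term divides it; move 11/4x_2 to the remainder.
  leading term 1: no divisor's leading term divides it; move -31/2 to the remainder.
  remainder 6x_1^2 + 49/4x_1 + 11/4x_2 - 31/2 ≠ 0; add g_4 = 6x_1^2 + 49/4x_1 + 11/4x_2 - 31/2 to the basis.

The other S-polynomials (S(f_2,g_3), S(f_1,g_4), S(f_2,g_4), S(g_3,g_4)) all reduce to 0 modulo the current basis, so we have a Gröbner basis.
Inter-reduce: drop elements whose leading term is divisible by another's, tail-reduce, and make monic.

G = {x_1^2 + 49/24x_1 + 11/24x_2 - 31/12, x_1x_2 + 7/4x_2 + 11/4, x_2^2 - 6x_1 - 27/4x_2 - 7/4}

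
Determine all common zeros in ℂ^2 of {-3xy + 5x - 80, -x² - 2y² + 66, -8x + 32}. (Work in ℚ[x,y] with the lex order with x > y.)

{(4, -5)}

Compute a lex Gröbner basis by Buchberger's algorithm.
f_1 = -3xy + 5x - 80, LT = xy.
f_2 = -x² - 2y² + 66, LT = x².
f_3 = -8x + 32, LT = x.

S(f_1,f_2): lcm = x²y. S = -5/3x² + 80/3x - 2y³ + 66y.
  leading term x²: subtract (5/3)·f_2 from -5/3x² + 80/3x - 2y³ + 66y → 80/3x - 2y³ + 10/3y² + 66y - 110
  leading term x: subtract (-10/3)·f_3 from 80/3x - 2y³ + 10/3y² + 66y - 110 → -2y³ + 10/3y² + 66y - 10/3
  leading term y³: no divisor's leading term divides it; move -2y³ to the remainder.
  leading term y²: no divisor's leading term divides it; move 10/3y² to the remainder.
  leading term y: no divisor's leading term divides it; move 66y to the remainder.
  leading term 1: no divisor's leading term divides it; move -10/3 to the remainder.
  remainder -2y³ + 10/3y² + 66y - 10/3 ≠ 0; add h_4 = -2y³ + 10/3y² + 66y - 10/3 to the basis.

S(f_1,f_3): lcm = xy. S = -5/3x + 4y + 80/3.
  leading term x: subtract (5/24)·f_3 from -5/3x + 4y + 80/3 → 4y + 20
  leading term y: no divisor's leading term divides it; move 4y to the remainder.
  leading term 1: no divisor's leading term divides it; move 20 to the remainder.
  remainder 4y + 20 ≠ 0; add h_5 = 4y + 20 to the basis.

The other S-polynomials (S(f_2,f_3), S(f_1,h_4), S(f_2,h_4), S(f_3,h_4), S(f_1,h_5), S(f_2,h_5), S(f_3,h_5), S(h_4,h_5)) all reduce to 0 modulo the current basis, so we have a Gröbner basis.
Inter-reduce: drop elements whose leading term is divisible by another's, tail-reduce, and make monic.
Reduced Gröbner basis: {x - 4, y + 5}.

The lex basis is triangular: the last element involves only y. Solving y + 5 = 0 gives y ∈ {-5}; substituting each value into the earlier elements determines the remaining variables.
  y = -5: the earlier basis element becomes x - 4 = 0, giving x = 4 — point (4, -5).
Substituting each solution back into the original system confirms all equations vanish.
This is the nonlinear analogue of row-reducing a linear system.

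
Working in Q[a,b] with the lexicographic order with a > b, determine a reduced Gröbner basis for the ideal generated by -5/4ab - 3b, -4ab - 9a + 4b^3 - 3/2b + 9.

This is the nonlinear analogue of row-reducing a linear system.

f_1 = -5/4ab - 3b, LT = ab.
f_2 = -4ab - 9a + 4b^3 - 3/2b + 9, LT = ab.

S(f_1,f_2): lcm = ab. S = -9/4a + b^3 + 81/40b + 9/4.
  leading term a: no divisor's leading term divides it; move -9/4a to the remainder.
  leading term b^3: no divisor's leading term divides it; move b^3 to the remainder.
  leading term b: no divisor's leading term divides it; move 81/40b to the remainder.
  leading term 1: no divisor's leading term divides it; move 9/4 to the remainder.
  remainder -9/4a + b^3 + 81/40b + 9/4 ≠ 0; add g_3 = -9/4a + b^3 + 81/40b + 9/4 to the basis.

S(f_1,g_3): lcm = ab. S = 4/9b^4 + 9/10b^2 + 17/5b.
  leading term b^4: no divisor's leading term divides it; move 4/9b^4 to the remainder.
  leading term b^2: no divisor's leading term divides it; move 9/10b^2 to the remainder.
  leading term b: no divisor's leading term divides it; move 17/5b to the remainder.
  remainder 4/9b^4 + 9/10b^2 + 17/5b ≠ 0; add g_4 = 4/9b^4 + 9/10b^2 + 17/5b to the basis.

The other S-polynomials (S(f_2,g_3), S(f_1,g_4), S(f_2,g_4), S(g_3,g_4)) all reduce to 0 modulo the current basis, so we have a Gröbner basis.
Inter-reduce: drop elements whose leading term is divisible by another's, tail-reduce, and make monic.

G = {a - 4/9b^3 - 9/10b - 1, b^4 + 81/40b^2 + 153/20b}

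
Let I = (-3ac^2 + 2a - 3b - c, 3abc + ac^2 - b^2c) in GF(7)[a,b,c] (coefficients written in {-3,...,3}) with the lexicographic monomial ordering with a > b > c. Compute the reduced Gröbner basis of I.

f_1 = -3ac^2 + 2a - 3b - c, LT = ac^2.
f_2 = 3abc + ac^2 - b^2c, LT = abc.

S(f_1,f_2): lcm = abc^2. S = -3ab + 2ac^3 - 2b^2c^2 + b^2 - 2bc.
  reduce S modulo (f_1, f_2):
  remainder -3ab - ac - 2b^2c^2 + b^2 + 3bc - 3c^2 ≠ 0; add g_3 = -3ab - ac - 2b^2c^2 + b^2 + 3bc - 3c^2 to the basis.

S(f_1,g_3): lcm = abc^2. S = -3ab + 2ac^3 - 3b^2c^4 - 2b^2c^2 + b^2 + bc^3 - 2bc - c^4.
  reduce S modulo (f_1, f_2, g_3):
  remainder -3b^2c^4 + bc^3 - c^4 ≠ 0; add g_4 = -3b^2c^4 + bc^3 - c^4 to the basis.

S(f_2,g_3): lcm = abc. S = -3b^2c^3 + bc^2 - c^3.
  reduce S modulo (f_1, f_2, g_3, g_4):
  remainder -3b^2c^3 + bc^2 - c^3 ≠ 0; add g_5 = -3b^2c^3 + bc^2 - c^3 to the basis.

The other S-polynomials (S(f_1,g_4), S(f_2,g_4), S(g_3,g_4), S(f_1,g_5), S(f_2,g_5), S(g_3,g_5), S(g_4,g_5)) all reduce to 0 modulo the current basis, so we have a Gröbner basis.
Inter-reduce: drop elements whose leading term is divisible by another's, tail-reduce, and make monic.

G = {ab - 2ac + 3b^2c^2 + 2b^2 - bc + c^2, ac^2 - 3a + b - 2c, b^2c^3 + 2bc^2 - 2c^3}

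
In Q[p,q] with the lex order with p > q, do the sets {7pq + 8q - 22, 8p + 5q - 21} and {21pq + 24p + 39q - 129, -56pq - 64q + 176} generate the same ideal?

Two ideals are equal iff their reduced Gröbner bases coincide (the reduced basis is unique for a fixed ordering).
Buchberger on the first generating set:
f_1 = 7pq + 8q - 22, LT = pq.
f_2 = 8p + 5q - 21, LT = p.

S(f_1,f_2): lcm = pq. S = -5/8q^2 + 211/56q - 22/7.
  leading term q^2: no divisor's leading term divides it; move -5/8q^2 to the remainder.
  leading term q: no divisor's leading term divides it; move 211/56q to the remainder.
  leading term 1: no divisor's leading term divides it; move -22/7 to the remainder.
  remainder -5/8q^2 + 211/56q - 22/7 ≠ 0; add g_3 = -5/8q^2 + 211/56q - 22/7 to the basis.

The other S-polynomials (S(f_1,g_3), S(f_2,g_3)) all reduce to 0 modulo the current basis, so we have a Gröbner basis.
Inter-reduce: drop elements whose leading term is divisible by another's, tail-reduce, and make monic.
Reduced Gröbner basis: {p + 5/8q - 21/8, q^2 - 211/35q + 176/35}.

Buchberger on the second generating set:
h_1 = 21pq + 24p + 39q - 129, LT = pq.
h_2 = -56pq - 64q + 176, LT = pq.

S(h_1,h_2): lcm = pq. S = 8/7p + 5/7q - 3.
  leading term p: no divisor's leading term divides it; move 8/7p to the remainder.
  leading term q: no divisor's leading term divides it; move 5/7q to the remainder.
  leading term 1: no divisor's leading term divides it; move -3 to the remainder.
  remainder 8/7p + 5/7q - 3 ≠ 0; add k_3 = 8/7p + 5/7q - 3 to the basis.

S(h_1,k_3): lcm = pq. S = 8/7p - 5/8q^2 + 251/56q - 43/7.
  leading term p: subtract (1)·k_3 from 8/7p - 5/8q^2 + 251/56q - 43/7 → -5/8q^2 + 211/56q - 22/7
  leading term q^2: no divisor's leading term divides it; move -5/8q^2 to the remainder.
  leading term q: no divisor's leading term divides it; move 211/56q to the remainder.
  leading term 1: no divisor's leading term divides it; move -22/7 to the remainder.
  remainder -5/8q^2 + 211/56q - 22/7 ≠ 0; add k_4 = -5/8q^2 + 211/56q - 22/7 to the basis.

The other S-polynomials (S(h_2,k_3), S(h_1,k_4), S(h_2,k_4), S(k_3,k_4)) all reduce to 0 modulo the current basis, so we have a Gröbner basis.
Inter-reduce: drop elements whose leading term is divisible by another's, tail-reduce, and make monic.
Reduced Gröbner basis: {p + 5/8q - 21/8, q^2 - 211/35q + 176/35}.

These coincide, so the ideals are equal.

Yes, the ideals are equal.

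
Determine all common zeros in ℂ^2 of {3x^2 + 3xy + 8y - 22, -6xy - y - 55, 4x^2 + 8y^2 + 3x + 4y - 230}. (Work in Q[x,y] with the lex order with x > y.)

Compute a lex Gröbner basis by Buchberger's algorithm.
f_1 = 3x^2 + 3xy + 8y - 22, LT = x^2.
f_2 = -6xy - y - 55, LT = xy.
f_3 = 4x^2 + 3x + 8y^2 + 4y - 230, LT = x^2.

S(f_1,f_2): lcm = x^2y. S = xy^2 - 1/6xy - 55/6x + 8/3y^2 - 22/3y.
  reduce S modulo (f_1, f_2, f_3):
  remainder -55/6x + 5/2y^2 - 593/36y + 55/36 ≠ 0; add h_4 = -55/6x + 5/2y^2 - 593/36y + 55/36 to the basis.

S(f_1,f_3): lcm = x^2. S = xy - 3/4x - 2y^2 + 5/3y + 301/6.
  reduce S modulo (f_1, f_2, f_3, h_4):
  remainder -97/44y^2 + 1253/440y + 327/8 ≠ 0; add h_5 = -97/44y^2 + 1253/440y + 327/8 to the basis.

S(f_2,f_3): lcm = x^2y. S = -7/12xy + 55/6x - 2y^3 - y^2 + 115/2y.
  reduce S modulo (f_1, f_2, f_3, h_4, h_5):
  remainder 4973419/1881800y - 4973419/376360 ≠ 0; add h_6 = 4973419/1881800y - 4973419/376360 to the basis.

The other S-polynomials (S(f_1,h_4), S(f_2,h_4), S(f_3,h_4), S(f_1,h_5), S(f_2,h_5), S(f_3,h_5), S(h_4,h_5), S(f_1,h_6), S(f_2,h_6), S(f_3,h_6), S(h_4,h_6), S(h_5,h_6)) all reduce to 0 modulo the current basis, so we have a Gröbner basis.
Inter-reduce: drop elements whose leading term is divisible by another's, tail-reduce, and make monic.
Reduced Gröbner basis: {x + 2, y - 5}.

The lex basis is triangular: the last element involves only y. Solving y - 5 = 0 gives y ∈ {5}; substituting each value into the earlier elements determines the remaining variables.
  y = 5: the earlier basis element becomes x + 2 = 0, giving x = -2 — point (-2, 5).

{(-2, 5)}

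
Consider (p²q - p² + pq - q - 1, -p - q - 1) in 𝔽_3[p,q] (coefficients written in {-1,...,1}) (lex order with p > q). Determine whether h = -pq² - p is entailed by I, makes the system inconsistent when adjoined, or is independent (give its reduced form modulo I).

-pq² - p is independent of I; its normal form modulo I is q² + q.

First compute the reduced Gröbner basis of I by Buchberger's algorithm.
f_1 = p²q - p² + pq - q - 1, LT = p²q.
f_2 = -p - q - 1, LT = p.

S(f_1,f_2): lcm = p²q. S = -p² - pq² - q - 1.
  leading term p²: subtract (p)·f_2 from -p² - pq² - q - 1 → -pq² + pq + p - q - 1
  leading term pq²: subtract (q²)·f_2 from -pq² + pq + p - q - 1 → pq + p + q³ + q² - q - 1
  leading term pq: subtract (-q)·f_2 from pq + p + q³ + q² - q - 1 → p + q³ + q - 1
  leading term p: subtract (-1)·f_2 from p + q³ + q - 1 → q³ + 1
  leading term q³: no divisor's leading term divides it; move q³ to the remainder.
  leading term 1: no divisor's leading term divides it; move 1 to the remainder.
  remainder q³ + 1 ≠ 0; add k_3 = q³ + 1 to the basis.

S(f_1,k_3): lcm = p²q³. S = -p²q² - p² + pq³ - q³ - q².
  leading term p²q²: subtract (-q)·f_1 from -p²q² - p² + pq³ - q³ - q² → -p²q - p² + pq³ + pq² - q³ + q² - q
  leading term p²q: subtract (-1)·f_1 from -p²q - p² + pq³ + pq² - q³ + q² - q → p² + pq³ + pq² + pq - q³ + q² + q - 1
  leading term p²: subtract (-p)·f_2 from p² + pq³ + pq² + pq - q³ + q² + q - 1 → pq³ + pq² - p - q³ + q² + q - 1
  leading term pq³: subtract (-q³)·f_2 from pq³ + pq² - p - q³ + q² + q - 1 → pq² - p - q⁴ + q³ + q² + q - 1
  leading term pq²: subtract (-q²)·f_2 from pq² - p - q⁴ + q³ + q² + q - 1 → -p - q⁴ + q - 1
  leading term p: subtract (1)·f_2 from -p - q⁴ + q - 1 → -q⁴ - q
  leading term q⁴: subtract (-q)·k_3 from -q⁴ - q → 0
  remainder 0.

S(f_2,k_3): leading monomials are coprime, so the S-polynomial reduces to 0 (Buchberger's first criterion).
Every S-polynomial of the final basis reduces to 0, so we have a Gröbner basis.
Inter-reduce: drop elements whose leading term is divisible by another's, tail-reduce, and make monic.
Reduced Gröbner basis: {p + q + 1, q³ + 1}.
Label its elements g_1 = p + q + 1, g_2 = q³ + 1.

Reduce h = -pq² - p modulo G:
  leading term pq²: subtract (-q²)·g_1 from -pq² - p → -p + q³ + q²
  leading term p: subtract (-1)·g_1 from -p + q³ + q² → q³ + q² + q + 1
  leading term q³: subtract (1)·g_2 from q³ + q² + q + 1 → q² + q
  leading term q²: no divisor's leading term divides it; move q² to the remainder.
  leading term q: no divisor's leading term divides it; move q to the remainder.
  normal form = q² + q.
The normal form is nonzero, so h ∉ I. Since h minus its normal form lies in I, I + (h) = I + (r) where r = q² + q; decide whether this ideal is the whole ring.
Run Buchberger on G together with r (pairs among the g_i already reduce to 0 since G is a Gröbner basis):
g_1 = p + q + 1, LT = p.
g_2 = q³ + 1, LT = q³.
r = q² + q, LT = q².

S(g_1,g_2): leading monomials are coprime, so the S-polynomial reduces to 0 (Buchberger's first criterion).
S(g_1,r): leading monomials are coprime, so the S-polynomial reduces to 0 (Buchberger's first criterion).
S(g_2,r): lcm = q³. S = -q² + 1.
  leading term q²: subtract (-1)·r from -q² + 1 → q + 1
  leading term q: no divisor's leading term divides it; move q to the remainder.
  leading term 1: no divisor's leading term divides it; move 1 to the remainder.
  remainder q + 1 ≠ 0; add m_4 = q + 1 to the basis.

S(g_1,m_4): leading monomials are coprime, so the S-polynomial reduces to 0 (Buchberger's first criterion).
S(g_2,m_4): lcm = q³. S = -q² + 1.
  leading term q²: subtract (-1)·r from -q² + 1 → q + 1
  leading term q: subtract (1)·m_4 from q + 1 → 0
  remainder 0.

S(r,m_4): lcm = q². S = 0.
  remainder 0.

Every S-polynomial of the final basis reduces to 0, so we have a Gröbner basis.
Inter-reduce: drop elements whose leading term is divisible by another's, tail-reduce, and make monic.
Reduced Gröbner basis: {p, q + 1}.
The reduced Gröbner basis of I + (h) is {p, q + 1} ≠ {1}, a proper ideal, so the enlarged system stays consistent: h is independent of I, with normal form q² + q.

The remainder on division by a Gröbner basis is unique — it is the normal form.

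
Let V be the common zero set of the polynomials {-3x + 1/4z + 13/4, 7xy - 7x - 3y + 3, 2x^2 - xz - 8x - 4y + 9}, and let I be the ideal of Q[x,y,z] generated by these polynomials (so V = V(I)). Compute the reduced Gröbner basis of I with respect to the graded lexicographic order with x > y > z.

Buchberger's algorithm terminates because the ascending chain of leading-term ideals stabilizes.

f_1 = -3x + 1/4z + 13/4, LT = x.
f_2 = 7xy - 7x - 3y + 3, LT = xy.
f_3 = 2x^2 - xz - 8x - 4y + 9, LT = x^2.

S(f_1,f_2): lcm = xy. S = -1/12yz + x - 55/84y - 3/7.
  leading term yz: no divisor's leading term divides it; move -1/12yz to the remainder.
  leading term x: subtract (-1/3)·f_1 from x - 55/84y - 3/7 → -55/84y + 1/12z + 55/84
  leading term y: no divisor's leading term divides it; move -55/84y to the remainder.
  leading term z: no divisor's leading term divides it; move 1/12z to the remainder.
  leading term 1: no divisor's leading term divides it; move 55/84 to the remainder.
  remainder -1/12yz - 55/84y + 1/12z + 55/84 ≠ 0; add g_4 = -1/12yz - 55/84y + 1/12z + 55/84 to the basis.

S(f_1,f_3): lcm = x^2. S = 5/12xz + 35/12x + 2y - 9/2.
  leading term xz: subtract (-5/36z)·f_1 from 5/12xz + 35/12x + 2y - 9/2 → 5/144z^2 + 35/12x + 2y + 65/144z - 9/2
  leading term z^2: no divisor's leading term divides it; move 5/144z^2 to the remainder.
  leading term x: subtract (-35/36)·f_1 from 35/12x + 2y + 65/144z - 9/2 → 2y + 25/36z - 193/144
  leading term y: no divisor's leading term divides it; move 2y to the remainder.
  leading term z: no divisor's leading term divides it; move 25/36z to the remainder.
  leading term 1: no divisor's leading term divides it; move -193/144 to the remainder.
  remainder 5/144z^2 + 2y + 25/36z - 193/144 ≠ 0; add g_5 = 5/144z^2 + 2y + 25/36z - 193/144 to the basis.

S(f_2,f_3): lcm = x^2y. S = 1/2xyz - x^2 + 25/7xy + 2y^2 + 3/7x - 9/2y.
  leading term xyz: subtract (-1/6yz)·f_1 from 1/2xyz - x^2 + 25/7xy + 2y^2 + 3/7x - 9/2y → 1/24yz^2 - x^2 + 25/7xy + 2y^2 + 13/24yz + 3/7x - 9/2y
  leading term yz^2: subtract (-1/2z)·g_4 from 1/24yz^2 - x^2 + 25/7xy + 2y^2 + 13/24yz + 3/7x - 9/2y → -x^2 + 25/7xy + 2y^2 + 3/14yz + 1/24z^2 + 3/7x - 9/2y + 55/168z
  leading term x^2: subtract (1/3x)·f_1 from -x^2 + 25/7xy + 2y^2 + 3/14yz + 1/24z^2 + 3/7x - 9/2y + 55/168z → 25/7xy - 1/12xz + 2y^2 + 3/14yz + 1/24z^2 - 55/84x - 9/2y + 55/168z
  leading term xy: subtract (-25/21y)·f_1 from 25/7xy - 1/12xz + 2y^2 + 3/14yz + 1/24z^2 - 55/84x - 9/2y + 55/168z → -1/12xz + 2y^2 + 43/84yz + 1/24z^2 - 55/84x - 53/84y + 55/168z
  leading term xz: subtract (1/36z)·f_1 from -1/12xz + 2y^2 + 43/84yz + 1/24z^2 - 55/84x - 53/84y + 55/168z → 2y^2 + 43/84yz + 5/144z^2 - 55/84x - 53/84y + 239/1008z
  leading term y^2: no divisor's leading term divides it; move 2y^2 to the remainder.
  leading term yz: subtract (-43/7)·g_4 from 43/84yz + 5/144z^2 - 55/84x - 53/84y + 239/1008z → 5/144z^2 - 55/84x - 228/49y + 755/1008z + 2365/588
  leading term z^2: subtract (1)·g_5 from 5/144z^2 - 55/84x - 228/49y + 755/1008z + 2365/588 → -55/84x - 326/49y + 55/1008z + 37837/7056
  leading term x: subtract (55/252)·f_1 from -55/84x - 326/49y + 55/1008z + 37837/7056 → -326/49y + 228/49
  leading term y: no divisor's leading term divides it; move -326/49y to the remainder.
  leading term 1: no divisor's leading term divides it; move 228/49 to the remainder.
  remainder 2y^2 - 326/49y + 228/49 ≠ 0; add g_6 = 2y^2 - 326/49y + 228/49 to the basis.

The other S-polynomials (S(f_1,g_4), S(f_2,g_4), S(f_3,g_4), S(f_1,g_5), S(f_2,g_5), S(f_3,g_5), S(g_4,g_5), S(f_1,g_6), S(f_2,g_6), S(f_3,g_6), S(g_4,g_6), S(g_5,g_6)) all reduce to 0 modulo the current basis, so we have a Gröbner basis.
Inter-reduce: drop elements whose leading term is divisible by another's, tail-reduce, and make monic.

G = {y^2 - 163/49y + 114/49, yz + 55/7y - z - 55/7, z^2 + 288/5y + 20z - 193/5, x - 1/12z - 13/12}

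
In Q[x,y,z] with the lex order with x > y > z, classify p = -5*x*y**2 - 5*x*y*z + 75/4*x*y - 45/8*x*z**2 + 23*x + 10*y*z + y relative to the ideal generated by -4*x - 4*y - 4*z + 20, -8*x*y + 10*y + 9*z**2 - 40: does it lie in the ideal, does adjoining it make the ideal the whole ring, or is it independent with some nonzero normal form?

-5*x*y**2 - 5*x*y*z + 75/4*x*y - 45/8*x*z**2 + 23*x + 10*y*z + y is independent of I; its normal form modulo I is 10*y*z + 3*y + 2*z - 10.

First compute the reduced Gröbner basis of I by Buchberger's algorithm.
f_1 = -4*x - 4*y - 4*z + 20, LT = x.
f_2 = -8*x*y + 10*y + 9*z**2 - 40, LT = x*y.

S(f_1,f_2): lcm = x*y. S = y**2 + y*z - 15/4*y + 9/8*z**2 - 5.
  reduce S modulo (f_1, f_2):
  remainder y**2 + y*z - 15/4*y + 9/8*z**2 - 5 ≠ 0; add h_3 = y**2 + y*z - 15/4*y + 9/8*z**2 - 5 to the basis.

The other S-polynomials (S(f_1,h_3), S(f_2,h_3)) all reduce to 0 modulo the current basis, so we have a Gröbner basis.
Inter-reduce: drop elements whose leading term is divisible by another's, tail-reduce, and make monic.
Reduced Gröbner basis: {x + y + z - 5, y**2 + y*z - 15/4*y + 9/8*z**2 - 5}.
Label its elements g_1 = x + y + z - 5, g_2 = y**2 + y*z - 15/4*y + 9/8*z**2 - 5.

Reduce p = -5*x*y**2 - 5*x*y*z + 75/4*x*y - 45/8*x*z**2 + 23*x + 10*y*z + y modulo G:
  leading term x*y**2: subtract (-5*y**2)·g_1 from -5*x*y**2 - 5*x*y*z + 75/4*x*y - 45/8*x*z**2 + 23*x + 10*y*z + y → -5*x*y*z + 75/4*x*y - 45/8*x*z**2 + 23*x + 5*y**3 + 5*y**2*z - 25*y**2 + 10*y*z + y
  leading term x*y*z: subtract (-5*y*z)·g_1 from -5*x*y*z + 75/4*x*y - 45/8*x*z**2 + 23*x + 5*y**3 + 5*y**2*z - 25*y**2 + 10*y*z + y → 75/4*x*y - 45/8*x*z**2 + 23*x + 5*y**3 + 10*y**2*z - 25*y**2 + 5*y*z**2 - 15*y*z + y
  leading term x*y: subtract (75/4*y)·g_1 from 75/4*x*y - 45/8*x*z**2 + 23*x + 5*y**3 + 10*y**2*z - 25*y**2 + 5*y*z**2 - 15*y*z + y → -45/8*x*z**2 + 23*x + 5*y**3 + 10*y**2*z - 175/4*y**2 + 5*y*z**2 - 135/4*y*z + 379/4*y
  leading term x*z**2: subtract (-45/8*z**2)·g_1 from -45/8*x*z**2 + 23*x + 5*y**3 + 10*y**2*z - 175/4*y**2 + 5*y*z**2 - 135/4*y*z + 379/4*y → 23*x + 5*y**3 + 10*y**2*z - 175/4*y**2 + 85/8*y*z**2 - 135/4*y*z + 379/4*y + 45/8*z**3 - 225/8*z**2
  leading term x: subtract (23)·g_1 from 23*x + 5*y**3 + 10*y**2*z - 175/4*y**2 + 85/8*y*z**2 - 135/4*y*z + 379/4*y + 45/8*z**3 - 225/8*z**2 → 5*y**3 + 10*y**2*z - 175/4*y**2 + 85/8*y*z**2 - 135/4*y*z + 287/4*y + 45/8*z**3 - 225/8*z**2 - 23*z + 115
  leading term y**3: subtract (5*y)·g_2 from 5*y**3 + 10*y**2*z - 175/4*y**2 + 85/8*y*z**2 - 135/4*y*z + 287/4*y + 45/8*z**3 - 225/8*z**2 - 23*z + 115 → 5*y**2*z - 25*y**2 + 5*y*z**2 - 135/4*y*z + 387/4*y + 45/8*z**3 - 225/8*z**2 - 23*z + 115
  leading term y**2*z: subtract (5*z)·g_2 from 5*y**2*z - 25*y**2 + 5*y*z**2 - 135/4*y*z + 387/4*y + 45/8*z**3 - 225/8*z**2 - 23*z + 115 → -25*y**2 - 15*y*z + 387/4*y - 225/8*z**2 + 2*z + 115
  leading term y**2: subtract (-25)·g_2 from -25*y**2 - 15*y*z + 387/4*y - 225/8*z**2 + 2*z + 115 → 10*y*z + 3*y + 2*z - 10
  leading term y*z: no divisor's leading term divides it; move 10*y*z to the remainder.
  leading term y: no divisor's leading term divides it; move 3*y to the remainder.
  leading term z: no divisor's leading term divides it; move 2*z to the remainder.
  leading term 1: no divisor's leading term divides it; move -10 to the remainder.
  normal form = 10*y*z + 3*y + 2*z - 10.
The normal form is nonzero, so p ∉ I. Since p minus its normal form lies in I, I + (p) = I + (r) where r = 10*y*z + 3*y + 2*z - 10; decide whether this ideal is the whole ring.
Run Buchberger on G together with r (pairs among the g_i already reduce to 0 since G is a Gröbner basis):
g_1 = x + y + z - 5, LT = x.
g_2 = y**2 + y*z - 15/4*y + 9/8*z**2 - 5, LT = y**2.
r = 10*y*z + 3*y + 2*z - 10, LT = y*z.

S(g_2,r): lcm = y**2*z. S = -3/10*y**2 + y*z**2 - 79/20*y*z + y + 9/8*z**3 - 5*z.
  reduce S modulo (g_1, g_2, r):
  remainder 53/50*y + 9/8*z**3 + 11/80*z**2 - 321/100*z - 109/20 ≠ 0; add m_4 = 53/50*y + 9/8*z**3 + 11/80*z**2 - 321/100*z - 109/20 to the basis.

S(r,m_4): lcm = y*z. S = 3/10*y - 225/212*z**4 - 55/424*z**3 + 321/106*z**2 + 2831/530*z - 1.
  reduce S modulo (g_1, g_2, r, m_4):
  remainder -225/212*z**4 - 95/212*z**3 + 2535/848*z**2 + 25/4*z + 115/212 ≠ 0; add m_5 = -225/212*z**4 - 95/212*z**3 + 2535/848*z**2 + 25/4*z + 115/212 to the basis.

The other S-polynomials (S(g_1,g_2), S(g_1,r), S(g_1,m_4), S(g_2,m_4), S(g_1,m_5), S(g_2,m_5), S(r,m_5), S(m_4,m_5)) all reduce to 0 modulo the current basis, so we have a Gröbner basis.
Inter-reduce: drop elements whose leading term is divisible by another's, tail-reduce, and make monic.
Reduced Gröbner basis: {x - 225/212*z**3 - 55/424*z**2 + 427/106*z + 15/106, y + 225/212*z**3 + 55/424*z**2 - 321/106*z - 545/106, z**4 + 19/45*z**3 - 169/60*z**2 - 53/9*z - 23/45}.
The reduced Gröbner basis of I + (p) is {x - 225/212*z**3 - 55/424*z**2 + 427/106*z + 15/106, y + 225/212*z**3 + 55/424*z**2 - 321/106*z - 545/106, z**4 + 19/45*z**3 - 169/60*z**2 - 53/9*z - 23/45} ≠ {1}, a proper ideal, so the enlarged system stays consistent: p is independent of I, with normal form 10*y*z + 3*y + 2*z - 10.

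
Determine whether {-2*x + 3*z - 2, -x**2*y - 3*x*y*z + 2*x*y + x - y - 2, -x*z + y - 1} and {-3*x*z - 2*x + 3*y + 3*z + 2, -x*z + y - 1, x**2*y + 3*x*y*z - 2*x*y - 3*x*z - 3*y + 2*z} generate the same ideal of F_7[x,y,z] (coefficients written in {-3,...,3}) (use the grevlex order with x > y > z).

Since reduced Gröbner bases are canonical representatives of ideals under a given ordering, it suffices to compute and compare them.
Buchberger on the first generating set:
f_1 = -2*x + 3*z - 2, LT = x.
f_2 = -x**2*y - 3*x*y*z + 2*x*y + x - y - 2, LT = x**2*y.
f_3 = -x*z + y - 1, LT = x*z.

S(f_1,f_2): lcm = x**2*y. S = -x*y*z + 3*x*y + x - y - 2.
  reduce S modulo (f_1, f_2, f_3):
  remainder 2*y*z**2 + 2*y*z + 3*y - 2*z - 3 ≠ 0; add g_4 = 2*y*z**2 + 2*y*z + 3*y - 2*z - 3 to the basis.

S(f_1,f_3): lcm = x*z. S = 2*z**2 + y + z - 1.
  reduce S modulo (f_1, f_2, f_3, g_4):
  remainder 2*z**2 + y + z - 1 ≠ 0; add g_5 = 2*z**2 + y + z - 1 to the basis.

S(f_2,f_3): lcm = x**2*y*z. S = 3*x*y*z**2 + x*y**2 - 2*x*y*z - x*y - x*z + y*z + 2*z.
  reduce S modulo (f_1, f_2, f_3, g_4, g_5):
  remainder -2*y**2*z - y**2 + 3*y + 3*z - 2 ≠ 0; add g_6 = -2*y**2*z - y**2 + 3*y + 3*z - 2 to the basis.

S(f_3,g_4): lcm = x*y*z**2. S = -x*y*z - y**2*z + 2*x*y + x*z + y*z - 2*x.
  reduce S modulo (f_1, f_2, f_3, g_4, g_5, g_6):
  remainder -3*y**2 + 3*y*z - 2*y + z - 2 ≠ 0; add g_7 = -3*y**2 + 3*y*z - 2*y + z - 2 to the basis.

The other S-polynomials (S(f_1,g_4), S(f_2,g_4), S(f_1,g_5), S(f_2,g_5), S(f_3,g_5), S(g_4,g_5), S(f_1,g_6), S(f_2,g_6), S(f_3,g_6), S(g_4,g_6), S(g_5,g_6), S(f_1,g_7), S(f_2,g_7), S(f_3,g_7), S(g_4,g_7), S(g_5,g_7), S(g_6,g_7)) all reduce to 0 modulo the current basis, so we have a Gröbner basis.
Inter-reduce: drop elements whose leading term is divisible by another's, tail-reduce, and make monic.
Reduced Gröbner basis: {y**2 - y*z + 3*y + 2*z + 3, z**2 - 3*y - 3*z + 3, x + 2*z + 1}.

Buchberger on the second generating set:
h_1 = -3*x*z - 2*x + 3*y + 3*z + 2, LT = x*z.
h_2 = -x*z + y - 1, LT = x*z.
h_3 = x**2*y + 3*x*y*z - 2*x*y - 3*x*z - 3*y + 2*z, LT = x**2*y.

S(h_1,h_2): lcm = x*z. S = 3*x - z + 3.
  reduce S modulo (h_1, h_2, h_3):
  remainder 3*x - z + 3 ≠ 0; add k_4 = 3*x - z + 3 to the basis.

S(h_1,h_3): lcm = x**2*y*z. S = -3*x*y*z**2 + 3*x**2*y - x*y**2 + x*y*z + 3*x*z**2 - 3*x*y + 3*y*z - 2*z**2.
  reduce S modulo (h_1, h_2, h_3, k_4):
  remainder -y**2*z - 3*y*z**2 + 2*y**2 - 2*y*z + z**2 - 2*y + 3*z ≠ 0; add k_5 = -y**2*z - 3*y*z**2 + 2*y**2 - 2*y*z + z**2 - 2*y + 3*z to the basis.

S(h_2,h_3): lcm = x**2*y*z. S = -3*x*y*z**2 - x*y**2 + 2*x*y*z + 3*x*z**2 + x*y + 3*y*z - 2*z**2.
  reduce S modulo (h_1, h_2, h_3, k_4, k_5):
  remainder 3*y**2 - 3*y*z + 2*y - z + 2 ≠ 0; add k_6 = 3*y**2 - 3*y*z + 2*y - z + 2 to the basis.

S(h_1,k_4): lcm = x*z. S = -2*z**2 + 3*x - y - 2*z - 3.
  reduce S modulo (h_1, h_2, h_3, k_4, k_5, k_6):
  remainder -2*z**2 - y - z + 1 ≠ 0; add k_7 = -2*z**2 - y - z + 1 to the basis.

The other S-polynomials (S(h_2,k_4), S(h_3,k_4), S(h_1,k_5), S(h_2,k_5), S(h_3,k_5), S(k_4,k_5), S(h_1,k_6), S(h_2,k_6), S(h_3,k_6), S(k_4,k_6), S(k_5,k_6), S(h_1,k_7), S(h_2,k_7), S(h_3,k_7), S(k_4,k_7), S(k_5,k_7), S(k_6,k_7)) all reduce to 0 modulo the current basis, so we have a Gröbner basis.
Inter-reduce: drop elements whose leading term is divisible by another's, tail-reduce, and make monic.
Reduced Gröbner basis: {y**2 - y*z + 3*y + 2*z + 3, z**2 - 3*y - 3*z + 3, x + 2*z + 1}.

These coincide, so the ideals are equal.

Yes, the ideals are equal.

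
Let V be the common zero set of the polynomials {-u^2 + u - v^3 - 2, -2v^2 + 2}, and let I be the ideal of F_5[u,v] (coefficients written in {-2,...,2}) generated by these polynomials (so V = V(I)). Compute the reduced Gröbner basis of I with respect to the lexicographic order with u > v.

f_1 = -u^2 + u - v^3 - 2, LT = u^2.
f_2 = -2v^2 + 2, LT = v^2.

The S-polynomials (S(f_1,f_2)) all reduce to 0 modulo the current basis, so we have a Gröbner basis.

G = {u^2 - u + v + 2, v^2 - 1}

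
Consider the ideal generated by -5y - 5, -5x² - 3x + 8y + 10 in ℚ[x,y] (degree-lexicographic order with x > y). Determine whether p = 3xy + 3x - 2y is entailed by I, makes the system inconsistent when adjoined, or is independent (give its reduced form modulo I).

Adjoining 3xy + 3x - 2y makes the ideal the whole ring: the system is inconsistent.

First compute the reduced Gröbner basis of I by Buchberger's algorithm.
f_1 = -5y - 5, LT = y.
f_2 = -5x² - 3x + 8y + 10, LT = x².

The S-polynomials (S(f_1,f_2)) all reduce to 0 modulo the current basis, so we have a Gröbner basis.
Inter-reduce: drop elements whose leading term is divisible by another's, tail-reduce, and make monic.
Reduced Gröbner basis: {x² + ⅗x - ⅖, y + 1}.
Label its elements g_1 = x² + ⅗x - ⅖, g_2 = y + 1.

Reduce p = 3xy + 3x - 2y modulo G:
  leading term xy: subtract (3x)·g_2 from 3xy + 3x - 2y → -2y
  leading term y: subtract (-2)·g_2 from -2y → 2
  leading term 1: no divisor's leading term divides it; move 2 to the remainder.
  normal form = 2.
The normal form is nonzero, so p ∉ I. Since p minus its normal form lies in I, I + (p) = I + (r) where r = 2; decide whether this ideal is the whole ring.
Here r = 2 is a nonzero constant, hence a unit: 1 ∈ I + (p), the Gröbner basis of I + (p) is {1}, and the enlarged system has no common solution — adjoining p is inconsistent.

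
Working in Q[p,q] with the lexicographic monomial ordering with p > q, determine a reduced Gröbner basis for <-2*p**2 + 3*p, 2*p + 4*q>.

f_1 = -2*p**2 + 3*p, LT = p**2.
f_2 = 2*p + 4*q, LT = p.

S(f_1,f_2): lcm = p**2. S = -2*p*q - 3/2*p.
  leading term p*q: subtract (-q)·f_2 from -2*p*q - 3/2*p → -3/2*p + 4*q**2
  leading term p: subtract (-3/4)·f_2 from -3/2*p + 4*q**2 → 4*q**2 + 3*q
  leading term q**2: no divisor's leading term divides it; move 4*q**2 to the remainder.
  leading term q: no divisor's leading term divides it; move 3*q to the remainder.
  remainder 4*q**2 + 3*q ≠ 0; add g_3 = 4*q**2 + 3*q to the basis.

S(f_1,g_3): leading monomials are coprime, so the S-polynomial reduces to 0 (Buchberger's first criterion).
S(f_2,g_3): leading monomials are coprime, so the S-polynomial reduces to 0 (Buchberger's first criterion).
Every S-polynomial of the final basis reduces to 0, so we have a Gröbner basis.
Inter-reduce: drop elements whose leading term is divisible by another's, tail-reduce, and make monic.

G = {p + 2*q, q**2 + 3/4*q}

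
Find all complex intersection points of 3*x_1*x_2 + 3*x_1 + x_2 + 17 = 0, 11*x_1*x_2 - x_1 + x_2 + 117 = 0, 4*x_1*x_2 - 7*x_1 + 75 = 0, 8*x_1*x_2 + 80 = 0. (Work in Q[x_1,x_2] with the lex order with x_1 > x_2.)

Compute a lex Gröbner basis by Buchberger's algorithm.
f_1 = 3*x_1*x_2 + 3*x_1 + x_2 + 17, LT = x_1*x_2.
f_2 = 11*x_1*x_2 - x_1 + x_2 + 117, LT = x_1*x_2.
f_3 = 4*x_1*x_2 - 7*x_1 + 75, LT = x_1*x_2.
f_4 = 8*x_1*x_2 + 80, LT = x_1*x_2.

S(f_1,f_2): lcm = x_1*x_2. S = 12/11*x_1 + 8/33*x_2 - 164/33.
  leading term x_1: no divisor's leading term divides it; move 12/11*x_1 to the remainder.
  leading term x_2: no divisor's leading term divides it; move 8/33*x_2 to the remainder.
  leading term 1: no divisor's leading term divides it; move -164/33 to the remainder.
  remainder 12/11*x_1 + 8/33*x_2 - 164/33 ≠ 0; add h_5 = 12/11*x_1 + 8/33*x_2 - 164/33 to the basis.

S(f_1,f_3): lcm = x_1*x_2. S = 11/4*x_1 + 1/3*x_2 - 157/12.
  leading term x_1: subtract (121/48)·h_5 from 11/4*x_1 + 1/3*x_2 - 157/12 → -5/18*x_2 - 5/9
  leading term x_2: no divisor's leading term divides it; move -5/18*x_2 to the remainder.
  leading term 1: no divisor's leading term divides it; move -5/9 to the remainder.
  remainder -5/18*x_2 - 5/9 ≠ 0; add h_6 = -5/18*x_2 - 5/9 to the basis.

The other S-polynomials (S(f_1,f_4), S(f_2,f_3), S(f_2,f_4), S(f_3,f_4), S(f_1,h_5), S(f_2,h_5), S(f_3,h_5), S(f_4,h_5), S(f_1,h_6), S(f_2,h_6), S(f_3,h_6), S(f_4,h_6), S(h_5,h_6)) all reduce to 0 modulo the current basis, so we have a Gröbner basis.
Inter-reduce: drop elements whose leading term is divisible by another's, tail-reduce, and make monic.
Reduced Gröbner basis: {x_1 - 5, x_2 + 2}.

The lex basis is triangular: the last element involves only x_2. Solving x_2 + 2 = 0 gives x_2 ∈ {-2}; substituting each value into the earlier elements determines the remaining variables.
  x_2 = -2: the earlier basis element becomes x_1 - 5 = 0, giving x_1 = 5 — point (5, -2).
Each listed point satisfies every original equation (direct substitution).
Zero-dimensionality of the ideal guarantees finitely many solutions over ℂ.

{(5, -2)}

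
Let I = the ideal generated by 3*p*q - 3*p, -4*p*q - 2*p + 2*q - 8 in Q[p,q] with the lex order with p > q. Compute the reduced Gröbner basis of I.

G = {p - 1/3*q + 4/3, q**2 - 5*q + 4}

This is the nonlinear analogue of row-reducing a linear system.

f_1 = 3*p*q - 3*p, LT = p*q.
f_2 = -4*p*q - 2*p + 2*q - 8, LT = p*q.

S(f_1,f_2): lcm = p*q. S = -3/2*p + 1/2*q - 2.
  leading term p: no divisor's leading term divides it; move -3/2*p to the remainder.
  leading term q: no divisor's leading term divides it; move 1/2*q to the remainder.
  leading term 1: no divisor's leading term divides it; move -2 to the remainder.
  remainder -3/2*p + 1/2*q - 2 ≠ 0; add g_3 = -3/2*p + 1/2*q - 2 to the basis.

S(f_1,g_3): lcm = p*q. S = -p + 1/3*q**2 - 4/3*q.
  leading term p: subtract (2/3)·g_3 from -p + 1/3*q**2 - 4/3*q → 1/3*q**2 - 5/3*q + 4/3
  leading term q**2: no divisor's leading term divides it; move 1/3*q**2 to the remainder.
  leading term q: no divisor's leading term divides it; move -5/3*q to the remainder.
  leading term 1: no divisor's leading term divides it; move 4/3 to the remainder.
  remainder 1/3*q**2 - 5/3*q + 4/3 ≠ 0; add g_4 = 1/3*q**2 - 5/3*q + 4/3 to the basis.

The other S-polynomials (S(f_2,g_3), S(f_1,g_4), S(f_2,g_4), S(g_3,g_4)) all reduce to 0 modulo the current basis, so we have a Gröbner basis.
Inter-reduce: drop elements whose leading term is divisible by another's, tail-reduce, and make monic.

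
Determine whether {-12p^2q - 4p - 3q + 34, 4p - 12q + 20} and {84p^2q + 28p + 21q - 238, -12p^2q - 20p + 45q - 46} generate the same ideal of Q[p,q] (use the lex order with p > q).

Since reduced Gröbner bases are canonical representatives of ideals under a given ordering, it suffices to compute and compare them.
Buchberger on the first generating set:
f_1 = -12p^2q - 4p - 3q + 34, LT = p^2q.
f_2 = 4p - 12q + 20, LT = p.

S(f_1,f_2): lcm = p^2q. S = 3pq^2 - 5pq + 1/3p + 1/4q - 17/6.
  reduce S modulo (f_1, f_2):
  remainder 9q^3 - 30q^2 + 105/4q - 9/2 ≠ 0; add g_3 = 9q^3 - 30q^2 + 105/4q - 9/2 to the basis.

The other S-polynomials (S(f_1,g_3), S(f_2,g_3)) all reduce to 0 modulo the current basis, so we have a Gröbner basis.
Inter-reduce: drop elements whose leading term is divisible by another's, tail-reduce, and make monic.
Reduced Gröbner basis: {p - 3q + 5, q^3 - 10/3q^2 + 35/12q - 1/2}.

Buchberger on the second generating set:
h_1 = 84p^2q + 28p + 21q - 238, LT = p^2q.
h_2 = -12p^2q - 20p + 45q - 46, LT = p^2q.

S(h_1,h_2): lcm = p^2q. S = -4/3p + 4q - 20/3.
  reduce S modulo (h_1, h_2):
  remainder -4/3p + 4q - 20/3 ≠ 0; add k_3 = -4/3p + 4q - 20/3 to the basis.

S(h_1,k_3): lcm = p^2q. S = 3pq^2 - 5pq + 1/3p + 1/4q - 17/6.
  reduce S modulo (h_1, h_2, k_3):
  remainder 9q^3 - 30q^2 + 105/4q - 9/2 ≠ 0; add k_4 = 9q^3 - 30q^2 + 105/4q - 9/2 to the basis.

The other S-polynomials (S(h_2,k_3), S(h_1,k_4), S(h_2,k_4), S(k_3,k_4)) all reduce to 0 modulo the current basis, so we have a Gröbner basis.
Inter-reduce: drop elements whose leading term is divisible by another's, tail-reduce, and make monic.
Reduced Gröbner basis: {p - 3q + 5, q^3 - 10/3q^2 + 35/12q - 1/2}.

These coincide, so the ideals are equal.
The choice of monomial ordering does not affect the verdict — as long as both bases are computed under the same ordering, their equality decides ideal equality.

Yes, the ideals are equal.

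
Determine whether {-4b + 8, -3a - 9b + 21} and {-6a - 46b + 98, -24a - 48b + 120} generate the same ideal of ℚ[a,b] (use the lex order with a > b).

Yes, the ideals are equal.

Since reduced Gröbner bases are canonical representatives of ideals under a given ordering, it suffices to compute and compare them.
Buchberger on the first generating set:
f_1 = -4b + 8, LT = b.
f_2 = -3a - 9b + 21, LT = a.

S(f_1,f_2): leading monomials are coprime, so the S-polynomial reduces to 0 (Buchberger's first criterion).
Every S-polynomial of the final basis reduces to 0, so we have a Gröbner basis.
Inter-reduce: drop elements whose leading term is divisible by another's, tail-reduce, and make monic.
Reduced Gröbner basis: {a - 1, b - 2}.

Buchberger on the second generating set:
h_1 = -6a - 46b + 98, LT = a.
h_2 = -24a - 48b + 120, LT = a.

S(h_1,h_2): lcm = a. S = 17/3b - 34/3.
  leading term b: no divisor's leading term divides it; move 17/3b to the remainder.
  leading term 1: no divisor's leading term divides it; move -34/3 to the remainder.
  remainder 17/3b - 34/3 ≠ 0; add k_3 = 17/3b - 34/3 to the basis.

S(h_1,k_3): leading monomials are coprime, so the S-polynomial reduces to 0 (Buchberger's first criterion).
S(h_2,k_3): leading monomials are coprime, so the S-polynomial reduces to 0 (Buchberger's first criterion).
Every S-polynomial of the final basis reduces to 0, so we have a Gröbner basis.
Inter-reduce: drop elements whose leading term is divisible by another's, tail-reduce, and make monic.
Reduced Gröbner basis: {a - 1, b - 2}.

These coincide, so the ideals are equal.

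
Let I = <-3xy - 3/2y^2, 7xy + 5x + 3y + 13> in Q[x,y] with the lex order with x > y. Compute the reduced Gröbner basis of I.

G = {x - 7/10y^2 + 3/5y + 13/5, y^3 - 1/7y^2 - 26/7y}

f_1 = -3xy - 3/2y^2, LT = xy.
f_2 = 7xy + 5x + 3y + 13, LT = xy.

S(f_1,f_2): lcm = xy. S = -5/7x + 1/2y^2 - 3/7y - 13/7.
  leading term x: no divisor's leading term divides it; move -5/7x to the remainder.
  leading term y^2: no divisor's leading term divides it; move 1/2y^2 to the remainder.
  leading term y: no divisor's leading term divides it; move -3/7y to the remainder.
  leading term 1: no divisor's leading term divides it; move -13/7 to the remainder.
  remainder -5/7x + 1/2y^2 - 3/7y - 13/7 ≠ 0; add g_3 = -5/7x + 1/2y^2 - 3/7y - 13/7 to the basis.

S(f_1,g_3): lcm = xy. S = 7/10y^3 - 1/10y^2 - 13/5y.
  leading term y^3: no divisor's leading term divides it; move 7/10y^3 to the remainder.
  leading term y^2: no divisor's leading term divides it; move -1/10y^2 to the remainder.
  leading term y: no divisor's leading term divides it; move -13/5y to the remainder.
  remainder 7/10y^3 - 1/10y^2 - 13/5y ≠ 0; add g_4 = 7/10y^3 - 1/10y^2 - 13/5y to the basis.

S(f_2,g_3): lcm = xy. S = 5/7x + 7/10y^3 - 3/5y^2 - 76/35y + 13/7.
  leading term x: subtract (-1)·g_3 from 5/7x + 7/10y^3 - 3/5y^2 - 76/35y + 13/7 → 7/10y^3 - 1/10y^2 - 13/5y
  leading term y^3: subtract (1)·g_4 from 7/10y^3 - 1/10y^2 - 13/5y → 0
  remainder 0.

S(f_1,g_4): lcm = xy^3. S = 1/7xy^2 + 26/7xy + 1/2y^4.
  leading term xy^2: subtract (-1/21y)·f_1 from 1/7xy^2 + 26/7xy + 1/2y^4 → 26/7xy + 1/2y^4 - 1/14y^3
  leading term xy: subtract (-26/21)·f_1 from 26/7xy + 1/2y^4 - 1/14y^3 → 1/2y^4 - 1/14y^3 - 13/7y^2
  leading term y^4: subtract (5/7y)·g_4 from 1/2y^4 - 1/14y^3 - 13/7y^2 → 0
  remainder 0.

S(f_2,g_4): lcm = xy^3. S = 6/7xy^2 + 26/7xy + 3/7y^3 + 13/7y^2.
  leading term xy^2: subtract (-2/7y)·f_1 from 6/7xy^2 + 26/7xy + 3/7y^3 + 13/7y^2 → 26/7xy + 13/7y^2
  leading term xy: subtract (-26/21)·f_1 from 26/7xy + 13/7y^2 → 0
  remainder 0.

S(g_3,g_4): leading monomials are coprime, so the S-polynomial reduces to 0 (Buchberger's first criterion).
Every S-polynomial of the final basis reduces to 0, so we have a Gröbner basis.
Inter-reduce: drop elements whose leading term is divisible by another's, tail-reduce, and make monic.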